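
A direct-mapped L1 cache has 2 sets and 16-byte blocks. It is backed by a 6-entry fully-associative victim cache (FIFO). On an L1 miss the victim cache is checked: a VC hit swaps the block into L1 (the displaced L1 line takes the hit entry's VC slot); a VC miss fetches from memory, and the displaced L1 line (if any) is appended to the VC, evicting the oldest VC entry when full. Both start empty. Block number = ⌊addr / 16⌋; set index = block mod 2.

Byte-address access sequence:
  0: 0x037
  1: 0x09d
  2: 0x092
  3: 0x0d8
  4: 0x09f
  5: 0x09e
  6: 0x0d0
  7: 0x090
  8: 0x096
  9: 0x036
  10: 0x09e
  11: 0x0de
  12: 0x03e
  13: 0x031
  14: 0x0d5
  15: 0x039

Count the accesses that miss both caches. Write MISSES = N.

MISSES = 3

  [0] addr=0x37 blk=3 s=1: MISS | VC []
  [1] addr=0x9d blk=9 s=1: MISS | VC [3]
  [2] addr=0x92 blk=9 s=1: L1-HIT | VC [3]
  [3] addr=0xd8 blk=13 s=1: MISS | VC [3, 9]
  [4] addr=0x9f blk=9 s=1: VC-HIT | VC [3, 13]
  [5] addr=0x9e blk=9 s=1: L1-HIT | VC [3, 13]
  [6] addr=0xd0 blk=13 s=1: VC-HIT | VC [3, 9]
  [7] addr=0x90 blk=9 s=1: VC-HIT | VC [3, 13]
  [8] addr=0x96 blk=9 s=1: L1-HIT | VC [3, 13]
  [9] addr=0x36 blk=3 s=1: VC-HIT | VC [9, 13]
  [10] addr=0x9e blk=9 s=1: VC-HIT | VC [3, 13]
  [11] addr=0xde blk=13 s=1: VC-HIT | VC [3, 9]
  [12] addr=0x3e blk=3 s=1: VC-HIT | VC [13, 9]
  [13] addr=0x31 blk=3 s=1: L1-HIT | VC [13, 9]
  [14] addr=0xd5 blk=13 s=1: VC-HIT | VC [3, 9]
  [15] addr=0x39 blk=3 s=1: VC-HIT | VC [13, 9]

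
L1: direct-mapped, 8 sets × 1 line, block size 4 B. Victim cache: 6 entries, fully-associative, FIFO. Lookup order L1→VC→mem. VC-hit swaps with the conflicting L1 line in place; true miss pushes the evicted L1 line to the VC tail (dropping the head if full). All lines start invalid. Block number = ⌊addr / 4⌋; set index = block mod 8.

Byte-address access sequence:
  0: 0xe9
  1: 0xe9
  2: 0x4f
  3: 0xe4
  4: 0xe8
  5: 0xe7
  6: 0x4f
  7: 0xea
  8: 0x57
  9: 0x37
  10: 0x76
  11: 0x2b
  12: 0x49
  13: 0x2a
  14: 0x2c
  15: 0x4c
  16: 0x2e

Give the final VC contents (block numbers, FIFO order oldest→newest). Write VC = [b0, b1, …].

VC = [21, 13, 58, 18, 19]

0: 0xe9 (blk 58, set 2) → MISS  vc=[]
1: 0xe9 (blk 58, set 2) → L1-HIT  vc=[]
2: 0x4f (blk 19, set 3) → MISS  vc=[]
3: 0xe4 (blk 57, set 1) → MISS  vc=[]
4: 0xe8 (blk 58, set 2) → L1-HIT  vc=[]
5: 0xe7 (blk 57, set 1) → L1-HIT  vc=[]
6: 0x4f (blk 19, set 3) → L1-HIT  vc=[]
7: 0xea (blk 58, set 2) → L1-HIT  vc=[]
8: 0x57 (blk 21, set 5) → MISS  vc=[]
9: 0x37 (blk 13, set 5) → MISS  vc=[21]
10: 0x76 (blk 29, set 5) → MISS  vc=[21, 13]
11: 0x2b (blk 10, set 2) → MISS  vc=[21, 13, 58]
12: 0x49 (blk 18, set 2) → MISS  vc=[21, 13, 58, 10]
13: 0x2a (blk 10, set 2) → VC-HIT  vc=[21, 13, 58, 18]
14: 0x2c (blk 11, set 3) → MISS  vc=[21, 13, 58, 18, 19]
15: 0x4c (blk 19, set 3) → VC-HIT  vc=[21, 13, 58, 18, 11]
16: 0x2e (blk 11, set 3) → VC-HIT  vc=[21, 13, 58, 18, 19]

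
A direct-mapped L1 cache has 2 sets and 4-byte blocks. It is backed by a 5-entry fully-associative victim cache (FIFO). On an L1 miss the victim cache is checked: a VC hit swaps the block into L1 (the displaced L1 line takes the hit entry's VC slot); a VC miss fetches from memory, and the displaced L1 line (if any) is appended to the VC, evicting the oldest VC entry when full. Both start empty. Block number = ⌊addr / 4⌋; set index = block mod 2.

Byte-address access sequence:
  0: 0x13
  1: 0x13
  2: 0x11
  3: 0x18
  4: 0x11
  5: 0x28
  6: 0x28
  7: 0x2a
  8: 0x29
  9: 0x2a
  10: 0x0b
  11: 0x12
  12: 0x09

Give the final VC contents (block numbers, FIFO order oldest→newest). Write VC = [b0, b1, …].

VC = [6, 4, 10]

#0 0x13→b4/s0 MISS; vc=[]
#1 0x13→b4/s0 L1-HIT; vc=[]
#2 0x11→b4/s0 L1-HIT; vc=[]
#3 0x18→b6/s0 MISS; vc=[4]
#4 0x11→b4/s0 VC-HIT; vc=[6]
#5 0x28→b10/s0 MISS; vc=[6,4]
#6 0x28→b10/s0 L1-HIT; vc=[6,4]
#7 0x2a→b10/s0 L1-HIT; vc=[6,4]
#8 0x29→b10/s0 L1-HIT; vc=[6,4]
#9 0x2a→b10/s0 L1-HIT; vc=[6,4]
#10 0xb→b2/s0 MISS; vc=[6,4,10]
#11 0x12→b4/s0 VC-HIT; vc=[6,2,10]
#12 0x9→b2/s0 VC-HIT; vc=[6,4,10]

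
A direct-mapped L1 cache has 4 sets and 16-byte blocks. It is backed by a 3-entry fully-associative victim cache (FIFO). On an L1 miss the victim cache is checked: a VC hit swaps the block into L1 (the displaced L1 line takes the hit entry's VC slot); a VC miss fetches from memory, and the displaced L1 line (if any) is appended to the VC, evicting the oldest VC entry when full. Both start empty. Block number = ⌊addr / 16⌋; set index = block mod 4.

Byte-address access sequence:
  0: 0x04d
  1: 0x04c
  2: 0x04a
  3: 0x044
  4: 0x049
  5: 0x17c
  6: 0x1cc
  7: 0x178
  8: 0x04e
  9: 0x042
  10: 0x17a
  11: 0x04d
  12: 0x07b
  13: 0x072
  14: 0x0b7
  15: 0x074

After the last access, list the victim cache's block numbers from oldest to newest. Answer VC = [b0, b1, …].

VC = [28, 23, 11]

  [0] addr=0x4d blk=4 s=0: MISS | VC []
  [1] addr=0x4c blk=4 s=0: L1-HIT | VC []
  [2] addr=0x4a blk=4 s=0: L1-HIT | VC []
  [3] addr=0x44 blk=4 s=0: L1-HIT | VC []
  [4] addr=0x49 blk=4 s=0: L1-HIT | VC []
  [5] addr=0x17c blk=23 s=3: MISS | VC []
  [6] addr=0x1cc blk=28 s=0: MISS | VC [4]
  [7] addr=0x178 blk=23 s=3: L1-HIT | VC [4]
  [8] addr=0x4e blk=4 s=0: VC-HIT | VC [28]
  [9] addr=0x42 blk=4 s=0: L1-HIT | VC [28]
  [10] addr=0x17a blk=23 s=3: L1-HIT | VC [28]
  [11] addr=0x4d blk=4 s=0: L1-HIT | VC [28]
  [12] addr=0x7b blk=7 s=3: MISS | VC [28, 23]
  [13] addr=0x72 blk=7 s=3: L1-HIT | VC [28, 23]
  [14] addr=0xb7 blk=11 s=3: MISS | VC [28, 23, 7]
  [15] addr=0x74 blk=7 s=3: VC-HIT | VC [28, 23, 11]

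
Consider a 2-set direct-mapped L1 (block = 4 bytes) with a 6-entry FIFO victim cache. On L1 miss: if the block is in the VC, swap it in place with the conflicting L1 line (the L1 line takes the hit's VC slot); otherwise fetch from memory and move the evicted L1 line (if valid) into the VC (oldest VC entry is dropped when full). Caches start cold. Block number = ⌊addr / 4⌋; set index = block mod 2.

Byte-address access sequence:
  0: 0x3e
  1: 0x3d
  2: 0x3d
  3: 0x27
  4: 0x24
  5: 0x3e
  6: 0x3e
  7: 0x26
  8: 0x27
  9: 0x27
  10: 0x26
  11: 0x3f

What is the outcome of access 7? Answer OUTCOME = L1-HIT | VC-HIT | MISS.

#0 0x3e→b15/s1 MISS; vc=[]
#1 0x3d→b15/s1 L1-HIT; vc=[]
#2 0x3d→b15/s1 L1-HIT; vc=[]
#3 0x27→b9/s1 MISS; vc=[15]
#4 0x24→b9/s1 L1-HIT; vc=[15]
#5 0x3e→b15/s1 VC-HIT; vc=[9]
#6 0x3e→b15/s1 L1-HIT; vc=[9]
#7 0x26→b9/s1 VC-HIT; vc=[15]
#8 0x27→b9/s1 L1-HIT; vc=[15]
#9 0x27→b9/s1 L1-HIT; vc=[15]
#10 0x26→b9/s1 L1-HIT; vc=[15]
#11 0x3f→b15/s1 VC-HIT; vc=[9]

OUTCOME = VC-HIT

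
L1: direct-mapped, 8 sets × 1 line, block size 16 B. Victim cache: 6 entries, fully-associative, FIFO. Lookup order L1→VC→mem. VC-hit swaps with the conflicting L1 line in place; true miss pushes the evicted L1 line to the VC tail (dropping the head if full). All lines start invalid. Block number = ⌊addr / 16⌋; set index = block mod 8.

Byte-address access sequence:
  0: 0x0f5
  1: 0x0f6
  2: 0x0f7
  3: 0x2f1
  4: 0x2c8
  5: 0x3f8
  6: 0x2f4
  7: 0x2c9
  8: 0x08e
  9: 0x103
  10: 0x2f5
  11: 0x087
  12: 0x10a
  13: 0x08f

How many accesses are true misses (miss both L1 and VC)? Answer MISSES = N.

#0 0xf5→b15/s7 MISS; vc=[]
#1 0xf6→b15/s7 L1-HIT; vc=[]
#2 0xf7→b15/s7 L1-HIT; vc=[]
#3 0x2f1→b47/s7 MISS; vc=[15]
#4 0x2c8→b44/s4 MISS; vc=[15]
#5 0x3f8→b63/s7 MISS; vc=[15,47]
#6 0x2f4→b47/s7 VC-HIT; vc=[15,63]
#7 0x2c9→b44/s4 L1-HIT; vc=[15,63]
#8 0x8e→b8/s0 MISS; vc=[15,63]
#9 0x103→b16/s0 MISS; vc=[15,63,8]
#10 0x2f5→b47/s7 L1-HIT; vc=[15,63,8]
#11 0x87→b8/s0 VC-HIT; vc=[15,63,16]
#12 0x10a→b16/s0 VC-HIT; vc=[15,63,8]
#13 0x8f→b8/s0 VC-HIT; vc=[15,63,16]

MISSES = 6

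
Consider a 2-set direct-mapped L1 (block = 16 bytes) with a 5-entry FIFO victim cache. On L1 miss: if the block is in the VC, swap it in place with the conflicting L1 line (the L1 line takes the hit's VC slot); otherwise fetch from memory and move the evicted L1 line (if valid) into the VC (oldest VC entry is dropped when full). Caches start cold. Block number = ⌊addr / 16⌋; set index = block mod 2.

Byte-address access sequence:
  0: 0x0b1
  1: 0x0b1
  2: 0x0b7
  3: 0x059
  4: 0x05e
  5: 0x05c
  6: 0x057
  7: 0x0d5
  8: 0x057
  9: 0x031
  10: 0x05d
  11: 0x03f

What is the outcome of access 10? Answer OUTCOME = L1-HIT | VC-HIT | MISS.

OUTCOME = VC-HIT

0: 0xb1 (blk 11, set 1) → MISS  vc=[]
1: 0xb1 (blk 11, set 1) → L1-HIT  vc=[]
2: 0xb7 (blk 11, set 1) → L1-HIT  vc=[]
3: 0x59 (blk 5, set 1) → MISS  vc=[11]
4: 0x5e (blk 5, set 1) → L1-HIT  vc=[11]
5: 0x5c (blk 5, set 1) → L1-HIT  vc=[11]
6: 0x57 (blk 5, set 1) → L1-HIT  vc=[11]
7: 0xd5 (blk 13, set 1) → MISS  vc=[11, 5]
8: 0x57 (blk 5, set 1) → VC-HIT  vc=[11, 13]
9: 0x31 (blk 3, set 1) → MISS  vc=[11, 13, 5]
10: 0x5d (blk 5, set 1) → VC-HIT  vc=[11, 13, 3]
11: 0x3f (blk 3, set 1) → VC-HIT  vc=[11, 13, 5]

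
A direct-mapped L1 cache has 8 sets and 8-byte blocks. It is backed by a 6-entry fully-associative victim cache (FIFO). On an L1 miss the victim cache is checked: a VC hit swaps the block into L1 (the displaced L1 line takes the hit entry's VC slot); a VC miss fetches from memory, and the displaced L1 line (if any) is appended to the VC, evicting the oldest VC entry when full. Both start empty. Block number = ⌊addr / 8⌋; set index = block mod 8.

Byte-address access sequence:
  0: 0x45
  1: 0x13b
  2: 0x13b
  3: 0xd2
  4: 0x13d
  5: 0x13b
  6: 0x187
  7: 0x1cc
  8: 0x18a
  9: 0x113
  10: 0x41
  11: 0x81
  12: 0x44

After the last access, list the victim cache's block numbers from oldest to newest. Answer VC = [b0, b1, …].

  [0] addr=0x45 blk=8 s=0: MISS | VC []
  [1] addr=0x13b blk=39 s=7: MISS | VC []
  [2] addr=0x13b blk=39 s=7: L1-HIT | VC []
  [3] addr=0xd2 blk=26 s=2: MISS | VC []
  [4] addr=0x13d blk=39 s=7: L1-HIT | VC []
  [5] addr=0x13b blk=39 s=7: L1-HIT | VC []
  [6] addr=0x187 blk=48 s=0: MISS | VC [8]
  [7] addr=0x1cc blk=57 s=1: MISS | VC [8]
  [8] addr=0x18a blk=49 s=1: MISS | VC [8, 57]
  [9] addr=0x113 blk=34 s=2: MISS | VC [8, 57, 26]
  [10] addr=0x41 blk=8 s=0: VC-HIT | VC [48, 57, 26]
  [11] addr=0x81 blk=16 s=0: MISS | VC [48, 57, 26, 8]
  [12] addr=0x44 blk=8 s=0: VC-HIT | VC [48, 57, 26, 16]

VC = [48, 57, 26, 16]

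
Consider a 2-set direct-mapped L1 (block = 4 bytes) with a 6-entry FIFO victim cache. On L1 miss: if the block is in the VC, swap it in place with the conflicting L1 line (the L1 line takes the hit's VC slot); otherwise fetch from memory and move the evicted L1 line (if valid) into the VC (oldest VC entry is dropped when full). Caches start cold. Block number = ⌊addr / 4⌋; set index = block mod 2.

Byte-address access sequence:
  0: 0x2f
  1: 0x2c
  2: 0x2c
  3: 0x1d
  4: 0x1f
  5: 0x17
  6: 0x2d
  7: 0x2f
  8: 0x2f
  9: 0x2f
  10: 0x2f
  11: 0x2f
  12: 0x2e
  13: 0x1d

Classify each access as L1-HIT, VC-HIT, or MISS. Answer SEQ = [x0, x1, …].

SEQ = [MISS, L1-HIT, L1-HIT, MISS, L1-HIT, MISS, VC-HIT, L1-HIT, L1-HIT, L1-HIT, L1-HIT, L1-HIT, L1-HIT, VC-HIT]

  [0] addr=0x2f blk=11 s=1: MISS | VC []
  [1] addr=0x2c blk=11 s=1: L1-HIT | VC []
  [2] addr=0x2c blk=11 s=1: L1-HIT | VC []
  [3] addr=0x1d blk=7 s=1: MISS | VC [11]
  [4] addr=0x1f blk=7 s=1: L1-HIT | VC [11]
  [5] addr=0x17 blk=5 s=1: MISS | VC [11, 7]
  [6] addr=0x2d blk=11 s=1: VC-HIT | VC [5, 7]
  [7] addr=0x2f blk=11 s=1: L1-HIT | VC [5, 7]
  [8] addr=0x2f blk=11 s=1: L1-HIT | VC [5, 7]
  [9] addr=0x2f blk=11 s=1: L1-HIT | VC [5, 7]
  [10] addr=0x2f blk=11 s=1: L1-HIT | VC [5, 7]
  [11] addr=0x2f blk=11 s=1: L1-HIT | VC [5, 7]
  [12] addr=0x2e blk=11 s=1: L1-HIT | VC [5, 7]
  [13] addr=0x1d blk=7 s=1: VC-HIT | VC [5, 11]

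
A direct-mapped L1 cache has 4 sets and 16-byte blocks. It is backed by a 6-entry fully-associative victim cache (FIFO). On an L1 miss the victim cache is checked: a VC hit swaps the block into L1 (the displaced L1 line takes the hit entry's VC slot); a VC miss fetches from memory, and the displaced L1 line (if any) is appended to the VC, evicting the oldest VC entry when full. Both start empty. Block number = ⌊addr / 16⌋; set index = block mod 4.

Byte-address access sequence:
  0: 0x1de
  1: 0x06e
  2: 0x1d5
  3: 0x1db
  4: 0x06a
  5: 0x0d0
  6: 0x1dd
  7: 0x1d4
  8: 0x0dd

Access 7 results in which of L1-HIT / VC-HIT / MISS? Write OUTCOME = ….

OUTCOME = L1-HIT

0: 0x1de (blk 29, set 1) → MISS  vc=[]
1: 0x6e (blk 6, set 2) → MISS  vc=[]
2: 0x1d5 (blk 29, set 1) → L1-HIT  vc=[]
3: 0x1db (blk 29, set 1) → L1-HIT  vc=[]
4: 0x6a (blk 6, set 2) → L1-HIT  vc=[]
5: 0xd0 (blk 13, set 1) → MISS  vc=[29]
6: 0x1dd (blk 29, set 1) → VC-HIT  vc=[13]
7: 0x1d4 (blk 29, set 1) → L1-HIT  vc=[13]
8: 0xdd (blk 13, set 1) → VC-HIT  vc=[29]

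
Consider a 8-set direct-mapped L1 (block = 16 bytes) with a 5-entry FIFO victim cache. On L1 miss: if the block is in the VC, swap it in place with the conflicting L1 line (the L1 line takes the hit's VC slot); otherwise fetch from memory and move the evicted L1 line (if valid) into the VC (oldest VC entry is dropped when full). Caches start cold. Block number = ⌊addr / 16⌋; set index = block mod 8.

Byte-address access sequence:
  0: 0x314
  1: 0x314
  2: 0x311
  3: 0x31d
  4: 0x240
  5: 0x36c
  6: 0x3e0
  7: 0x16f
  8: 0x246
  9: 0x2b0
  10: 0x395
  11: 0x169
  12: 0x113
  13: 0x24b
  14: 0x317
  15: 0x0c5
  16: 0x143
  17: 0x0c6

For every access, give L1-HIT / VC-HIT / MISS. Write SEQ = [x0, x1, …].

  [0] addr=0x314 blk=49 s=1: MISS | VC []
  [1] addr=0x314 blk=49 s=1: L1-HIT | VC []
  [2] addr=0x311 blk=49 s=1: L1-HIT | VC []
  [3] addr=0x31d blk=49 s=1: L1-HIT | VC []
  [4] addr=0x240 blk=36 s=4: MISS | VC []
  [5] addr=0x36c blk=54 s=6: MISS | VC []
  [6] addr=0x3e0 blk=62 s=6: MISS | VC [54]
  [7] addr=0x16f blk=22 s=6: MISS | VC [54, 62]
  [8] addr=0x246 blk=36 s=4: L1-HIT | VC [54, 62]
  [9] addr=0x2b0 blk=43 s=3: MISS | VC [54, 62]
  [10] addr=0x395 blk=57 s=1: MISS | VC [54, 62, 49]
  [11] addr=0x169 blk=22 s=6: L1-HIT | VC [54, 62, 49]
  [12] addr=0x113 blk=17 s=1: MISS | VC [54, 62, 49, 57]
  [13] addr=0x24b blk=36 s=4: L1-HIT | VC [54, 62, 49, 57]
  [14] addr=0x317 blk=49 s=1: VC-HIT | VC [54, 62, 17, 57]
  [15] addr=0xc5 blk=12 s=4: MISS | VC [54, 62, 17, 57, 36]
  [16] addr=0x143 blk=20 s=4: MISS | VC [62, 17, 57, 36, 12]
  [17] addr=0xc6 blk=12 s=4: VC-HIT | VC [62, 17, 57, 36, 20]

SEQ = [MISS, L1-HIT, L1-HIT, L1-HIT, MISS, MISS, MISS, MISS, L1-HIT, MISS, MISS, L1-HIT, MISS, L1-HIT, VC-HIT, MISS, MISS, VC-HIT]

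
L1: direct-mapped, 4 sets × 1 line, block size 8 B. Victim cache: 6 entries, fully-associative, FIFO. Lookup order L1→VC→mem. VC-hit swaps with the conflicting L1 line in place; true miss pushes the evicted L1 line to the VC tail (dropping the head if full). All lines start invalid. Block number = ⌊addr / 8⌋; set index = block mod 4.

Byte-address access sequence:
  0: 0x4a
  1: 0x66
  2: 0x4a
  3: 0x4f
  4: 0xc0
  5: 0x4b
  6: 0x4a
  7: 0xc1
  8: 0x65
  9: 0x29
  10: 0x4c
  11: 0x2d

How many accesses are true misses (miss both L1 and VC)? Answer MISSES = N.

#0 0x4a→b9/s1 MISS; vc=[]
#1 0x66→b12/s0 MISS; vc=[]
#2 0x4a→b9/s1 L1-HIT; vc=[]
#3 0x4f→b9/s1 L1-HIT; vc=[]
#4 0xc0→b24/s0 MISS; vc=[12]
#5 0x4b→b9/s1 L1-HIT; vc=[12]
#6 0x4a→b9/s1 L1-HIT; vc=[12]
#7 0xc1→b24/s0 L1-HIT; vc=[12]
#8 0x65→b12/s0 VC-HIT; vc=[24]
#9 0x29→b5/s1 MISS; vc=[24,9]
#10 0x4c→b9/s1 VC-HIT; vc=[24,5]
#11 0x2d→b5/s1 VC-HIT; vc=[24,9]

MISSES = 4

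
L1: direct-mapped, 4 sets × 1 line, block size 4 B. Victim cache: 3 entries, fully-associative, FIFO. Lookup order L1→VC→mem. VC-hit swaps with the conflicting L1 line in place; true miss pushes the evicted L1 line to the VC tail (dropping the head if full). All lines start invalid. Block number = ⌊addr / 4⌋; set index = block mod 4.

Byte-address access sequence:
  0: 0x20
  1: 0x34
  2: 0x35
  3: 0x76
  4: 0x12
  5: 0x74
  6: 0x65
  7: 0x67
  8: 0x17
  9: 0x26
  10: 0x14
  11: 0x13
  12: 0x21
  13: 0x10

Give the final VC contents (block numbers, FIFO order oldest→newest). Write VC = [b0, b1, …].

#0 0x20→b8/s0 MISS; vc=[]
#1 0x34→b13/s1 MISS; vc=[]
#2 0x35→b13/s1 L1-HIT; vc=[]
#3 0x76→b29/s1 MISS; vc=[13]
#4 0x12→b4/s0 MISS; vc=[13,8]
#5 0x74→b29/s1 L1-HIT; vc=[13,8]
#6 0x65→b25/s1 MISS; vc=[13,8,29]
#7 0x67→b25/s1 L1-HIT; vc=[13,8,29]
#8 0x17→b5/s1 MISS; vc=[8,29,25]
#9 0x26→b9/s1 MISS; vc=[29,25,5]
#10 0x14→b5/s1 VC-HIT; vc=[29,25,9]
#11 0x13→b4/s0 L1-HIT; vc=[29,25,9]
#12 0x21→b8/s0 MISS; vc=[25,9,4]
#13 0x10→b4/s0 VC-HIT; vc=[25,9,8]

VC = [25, 9, 8]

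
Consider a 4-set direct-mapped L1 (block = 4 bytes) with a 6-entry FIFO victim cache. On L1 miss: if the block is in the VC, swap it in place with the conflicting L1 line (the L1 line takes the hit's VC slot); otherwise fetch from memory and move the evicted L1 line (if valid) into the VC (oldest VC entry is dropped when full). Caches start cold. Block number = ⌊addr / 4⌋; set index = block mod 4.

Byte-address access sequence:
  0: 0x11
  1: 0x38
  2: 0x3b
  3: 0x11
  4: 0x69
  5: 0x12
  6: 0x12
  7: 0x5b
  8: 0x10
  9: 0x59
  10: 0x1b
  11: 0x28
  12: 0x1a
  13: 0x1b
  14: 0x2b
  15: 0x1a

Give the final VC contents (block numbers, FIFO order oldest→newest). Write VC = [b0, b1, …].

VC = [14, 26, 22, 10]

#0 0x11→b4/s0 MISS; vc=[]
#1 0x38→b14/s2 MISS; vc=[]
#2 0x3b→b14/s2 L1-HIT; vc=[]
#3 0x11→b4/s0 L1-HIT; vc=[]
#4 0x69→b26/s2 MISS; vc=[14]
#5 0x12→b4/s0 L1-HIT; vc=[14]
#6 0x12→b4/s0 L1-HIT; vc=[14]
#7 0x5b→b22/s2 MISS; vc=[14,26]
#8 0x10→b4/s0 L1-HIT; vc=[14,26]
#9 0x59→b22/s2 L1-HIT; vc=[14,26]
#10 0x1b→b6/s2 MISS; vc=[14,26,22]
#11 0x28→b10/s2 MISS; vc=[14,26,22,6]
#12 0x1a→b6/s2 VC-HIT; vc=[14,26,22,10]
#13 0x1b→b6/s2 L1-HIT; vc=[14,26,22,10]
#14 0x2b→b10/s2 VC-HIT; vc=[14,26,22,6]
#15 0x1a→b6/s2 VC-HIT; vc=[14,26,22,10]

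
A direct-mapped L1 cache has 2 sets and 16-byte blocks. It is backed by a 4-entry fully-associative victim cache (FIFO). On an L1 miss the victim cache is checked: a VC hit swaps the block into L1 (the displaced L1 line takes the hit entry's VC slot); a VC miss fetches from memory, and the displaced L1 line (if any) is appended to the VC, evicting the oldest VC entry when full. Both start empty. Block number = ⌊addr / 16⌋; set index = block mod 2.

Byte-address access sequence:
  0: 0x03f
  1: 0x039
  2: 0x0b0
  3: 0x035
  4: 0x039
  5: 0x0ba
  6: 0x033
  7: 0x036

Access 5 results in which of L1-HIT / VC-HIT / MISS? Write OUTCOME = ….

OUTCOME = VC-HIT

#0 0x3f→b3/s1 MISS; vc=[]
#1 0x39→b3/s1 L1-HIT; vc=[]
#2 0xb0→b11/s1 MISS; vc=[3]
#3 0x35→b3/s1 VC-HIT; vc=[11]
#4 0x39→b3/s1 L1-HIT; vc=[11]
#5 0xba→b11/s1 VC-HIT; vc=[3]
#6 0x33→b3/s1 VC-HIT; vc=[11]
#7 0x36→b3/s1 L1-HIT; vc=[11]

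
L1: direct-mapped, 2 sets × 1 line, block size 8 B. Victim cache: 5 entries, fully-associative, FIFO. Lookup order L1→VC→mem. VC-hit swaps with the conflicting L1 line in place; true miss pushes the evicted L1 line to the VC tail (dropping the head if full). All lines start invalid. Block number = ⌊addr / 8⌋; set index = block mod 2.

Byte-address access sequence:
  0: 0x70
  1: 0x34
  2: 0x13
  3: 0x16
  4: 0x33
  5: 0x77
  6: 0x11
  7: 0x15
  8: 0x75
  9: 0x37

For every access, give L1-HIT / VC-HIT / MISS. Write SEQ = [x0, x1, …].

SEQ = [MISS, MISS, MISS, L1-HIT, VC-HIT, VC-HIT, VC-HIT, L1-HIT, VC-HIT, VC-HIT]

0: 0x70 (blk 14, set 0) → MISS  vc=[]
1: 0x34 (blk 6, set 0) → MISS  vc=[14]
2: 0x13 (blk 2, set 0) → MISS  vc=[14, 6]
3: 0x16 (blk 2, set 0) → L1-HIT  vc=[14, 6]
4: 0x33 (blk 6, set 0) → VC-HIT  vc=[14, 2]
5: 0x77 (blk 14, set 0) → VC-HIT  vc=[6, 2]
6: 0x11 (blk 2, set 0) → VC-HIT  vc=[6, 14]
7: 0x15 (blk 2, set 0) → L1-HIT  vc=[6, 14]
8: 0x75 (blk 14, set 0) → VC-HIT  vc=[6, 2]
9: 0x37 (blk 6, set 0) → VC-HIT  vc=[14, 2]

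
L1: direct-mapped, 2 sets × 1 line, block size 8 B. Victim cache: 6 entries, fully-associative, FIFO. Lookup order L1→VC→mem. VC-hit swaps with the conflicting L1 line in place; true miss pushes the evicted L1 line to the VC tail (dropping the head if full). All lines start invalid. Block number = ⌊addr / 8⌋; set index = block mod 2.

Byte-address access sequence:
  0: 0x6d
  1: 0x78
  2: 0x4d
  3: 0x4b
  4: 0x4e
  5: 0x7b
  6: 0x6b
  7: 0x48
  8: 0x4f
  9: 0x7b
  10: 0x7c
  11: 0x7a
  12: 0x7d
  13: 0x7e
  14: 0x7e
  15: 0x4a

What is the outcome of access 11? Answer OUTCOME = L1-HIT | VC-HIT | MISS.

  [0] addr=0x6d blk=13 s=1: MISS | VC []
  [1] addr=0x78 blk=15 s=1: MISS | VC [13]
  [2] addr=0x4d blk=9 s=1: MISS | VC [13, 15]
  [3] addr=0x4b blk=9 s=1: L1-HIT | VC [13, 15]
  [4] addr=0x4e blk=9 s=1: L1-HIT | VC [13, 15]
  [5] addr=0x7b blk=15 s=1: VC-HIT | VC [13, 9]
  [6] addr=0x6b blk=13 s=1: VC-HIT | VC [15, 9]
  [7] addr=0x48 blk=9 s=1: VC-HIT | VC [15, 13]
  [8] addr=0x4f blk=9 s=1: L1-HIT | VC [15, 13]
  [9] addr=0x7b blk=15 s=1: VC-HIT | VC [9, 13]
  [10] addr=0x7c blk=15 s=1: L1-HIT | VC [9, 13]
  [11] addr=0x7a blk=15 s=1: L1-HIT | VC [9, 13]
  [12] addr=0x7d blk=15 s=1: L1-HIT | VC [9, 13]
  [13] addr=0x7e blk=15 s=1: L1-HIT | VC [9, 13]
  [14] addr=0x7e blk=15 s=1: L1-HIT | VC [9, 13]
  [15] addr=0x4a blk=9 s=1: VC-HIT | VC [15, 13]

OUTCOME = L1-HIT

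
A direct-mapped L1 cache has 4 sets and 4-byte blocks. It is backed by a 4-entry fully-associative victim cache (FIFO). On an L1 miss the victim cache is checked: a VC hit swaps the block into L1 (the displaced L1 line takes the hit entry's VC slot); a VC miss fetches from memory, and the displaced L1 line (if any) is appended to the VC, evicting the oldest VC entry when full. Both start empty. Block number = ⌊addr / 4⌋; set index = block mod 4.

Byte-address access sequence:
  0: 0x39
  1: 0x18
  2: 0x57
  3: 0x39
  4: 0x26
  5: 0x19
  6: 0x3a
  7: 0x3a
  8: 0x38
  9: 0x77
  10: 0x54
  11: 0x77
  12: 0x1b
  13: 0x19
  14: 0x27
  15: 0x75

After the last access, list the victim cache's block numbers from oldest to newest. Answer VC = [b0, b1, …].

VC = [14, 21, 9]

#0 0x39→b14/s2 MISS; vc=[]
#1 0x18→b6/s2 MISS; vc=[14]
#2 0x57→b21/s1 MISS; vc=[14]
#3 0x39→b14/s2 VC-HIT; vc=[6]
#4 0x26→b9/s1 MISS; vc=[6,21]
#5 0x19→b6/s2 VC-HIT; vc=[14,21]
#6 0x3a→b14/s2 VC-HIT; vc=[6,21]
#7 0x3a→b14/s2 L1-HIT; vc=[6,21]
#8 0x38→b14/s2 L1-HIT; vc=[6,21]
#9 0x77→b29/s1 MISS; vc=[6,21,9]
#10 0x54→b21/s1 VC-HIT; vc=[6,29,9]
#11 0x77→b29/s1 VC-HIT; vc=[6,21,9]
#12 0x1b→b6/s2 VC-HIT; vc=[14,21,9]
#13 0x19→b6/s2 L1-HIT; vc=[14,21,9]
#14 0x27→b9/s1 VC-HIT; vc=[14,21,29]
#15 0x75→b29/s1 VC-HIT; vc=[14,21,9]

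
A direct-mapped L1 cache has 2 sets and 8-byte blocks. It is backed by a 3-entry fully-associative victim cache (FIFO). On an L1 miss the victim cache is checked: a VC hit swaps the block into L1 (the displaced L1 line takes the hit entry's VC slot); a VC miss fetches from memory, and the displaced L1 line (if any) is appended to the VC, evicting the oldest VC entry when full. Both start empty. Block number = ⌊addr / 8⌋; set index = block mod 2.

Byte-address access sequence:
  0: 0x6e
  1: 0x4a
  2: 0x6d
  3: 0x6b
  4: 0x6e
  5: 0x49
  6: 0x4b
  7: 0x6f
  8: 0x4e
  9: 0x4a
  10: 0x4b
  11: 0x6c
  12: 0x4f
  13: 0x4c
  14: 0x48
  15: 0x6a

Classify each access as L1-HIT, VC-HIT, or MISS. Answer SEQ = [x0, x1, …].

SEQ = [MISS, MISS, VC-HIT, L1-HIT, L1-HIT, VC-HIT, L1-HIT, VC-HIT, VC-HIT, L1-HIT, L1-HIT, VC-HIT, VC-HIT, L1-HIT, L1-HIT, VC-HIT]

0: 0x6e (blk 13, set 1) → MISS  vc=[]
1: 0x4a (blk 9, set 1) → MISS  vc=[13]
2: 0x6d (blk 13, set 1) → VC-HIT  vc=[9]
3: 0x6b (blk 13, set 1) → L1-HIT  vc=[9]
4: 0x6e (blk 13, set 1) → L1-HIT  vc=[9]
5: 0x49 (blk 9, set 1) → VC-HIT  vc=[13]
6: 0x4b (blk 9, set 1) → L1-HIT  vc=[13]
7: 0x6f (blk 13, set 1) → VC-HIT  vc=[9]
8: 0x4e (blk 9, set 1) → VC-HIT  vc=[13]
9: 0x4a (blk 9, set 1) → L1-HIT  vc=[13]
10: 0x4b (blk 9, set 1) → L1-HIT  vc=[13]
11: 0x6c (blk 13, set 1) → VC-HIT  vc=[9]
12: 0x4f (blk 9, set 1) → VC-HIT  vc=[13]
13: 0x4c (blk 9, set 1) → L1-HIT  vc=[13]
14: 0x48 (blk 9, set 1) → L1-HIT  vc=[13]
15: 0x6a (blk 13, set 1) → VC-HIT  vc=[9]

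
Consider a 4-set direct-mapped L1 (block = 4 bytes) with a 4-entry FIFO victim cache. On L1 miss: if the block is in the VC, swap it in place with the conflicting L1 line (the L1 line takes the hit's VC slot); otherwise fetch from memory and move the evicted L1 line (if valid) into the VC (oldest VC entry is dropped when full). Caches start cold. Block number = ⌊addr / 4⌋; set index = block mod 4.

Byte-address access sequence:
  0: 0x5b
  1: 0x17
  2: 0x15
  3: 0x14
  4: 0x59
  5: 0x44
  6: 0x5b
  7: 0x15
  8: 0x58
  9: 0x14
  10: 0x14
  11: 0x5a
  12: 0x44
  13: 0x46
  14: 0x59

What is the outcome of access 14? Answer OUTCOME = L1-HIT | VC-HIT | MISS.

0: 0x5b (blk 22, set 2) → MISS  vc=[]
1: 0x17 (blk 5, set 1) → MISS  vc=[]
2: 0x15 (blk 5, set 1) → L1-HIT  vc=[]
3: 0x14 (blk 5, set 1) → L1-HIT  vc=[]
4: 0x59 (blk 22, set 2) → L1-HIT  vc=[]
5: 0x44 (blk 17, set 1) → MISS  vc=[5]
6: 0x5b (blk 22, set 2) → L1-HIT  vc=[5]
7: 0x15 (blk 5, set 1) → VC-HIT  vc=[17]
8: 0x58 (blk 22, set 2) → L1-HIT  vc=[17]
9: 0x14 (blk 5, set 1) → L1-HIT  vc=[17]
10: 0x14 (blk 5, set 1) → L1-HIT  vc=[17]
11: 0x5a (blk 22, set 2) → L1-HIT  vc=[17]
12: 0x44 (blk 17, set 1) → VC-HIT  vc=[5]
13: 0x46 (blk 17, set 1) → L1-HIT  vc=[5]
14: 0x59 (blk 22, set 2) → L1-HIT  vc=[5]

OUTCOME = L1-HIT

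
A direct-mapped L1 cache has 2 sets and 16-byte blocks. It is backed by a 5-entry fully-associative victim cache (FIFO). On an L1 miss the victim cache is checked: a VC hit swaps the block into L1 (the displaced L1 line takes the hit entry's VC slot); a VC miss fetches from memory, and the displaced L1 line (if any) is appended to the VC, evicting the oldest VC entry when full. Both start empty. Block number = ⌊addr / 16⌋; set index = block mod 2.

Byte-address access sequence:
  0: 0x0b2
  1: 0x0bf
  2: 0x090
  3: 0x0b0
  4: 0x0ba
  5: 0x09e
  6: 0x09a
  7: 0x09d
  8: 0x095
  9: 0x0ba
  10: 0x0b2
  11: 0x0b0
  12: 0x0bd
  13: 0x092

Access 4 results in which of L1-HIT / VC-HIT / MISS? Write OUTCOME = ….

OUTCOME = L1-HIT

#0 0xb2→b11/s1 MISS; vc=[]
#1 0xbf→b11/s1 L1-HIT; vc=[]
#2 0x90→b9/s1 MISS; vc=[11]
#3 0xb0→b11/s1 VC-HIT; vc=[9]
#4 0xba→b11/s1 L1-HIT; vc=[9]
#5 0x9e→b9/s1 VC-HIT; vc=[11]
#6 0x9a→b9/s1 L1-HIT; vc=[11]
#7 0x9d→b9/s1 L1-HIT; vc=[11]
#8 0x95→b9/s1 L1-HIT; vc=[11]
#9 0xba→b11/s1 VC-HIT; vc=[9]
#10 0xb2→b11/s1 L1-HIT; vc=[9]
#11 0xb0→b11/s1 L1-HIT; vc=[9]
#12 0xbd→b11/s1 L1-HIT; vc=[9]
#13 0x92→b9/s1 VC-HIT; vc=[11]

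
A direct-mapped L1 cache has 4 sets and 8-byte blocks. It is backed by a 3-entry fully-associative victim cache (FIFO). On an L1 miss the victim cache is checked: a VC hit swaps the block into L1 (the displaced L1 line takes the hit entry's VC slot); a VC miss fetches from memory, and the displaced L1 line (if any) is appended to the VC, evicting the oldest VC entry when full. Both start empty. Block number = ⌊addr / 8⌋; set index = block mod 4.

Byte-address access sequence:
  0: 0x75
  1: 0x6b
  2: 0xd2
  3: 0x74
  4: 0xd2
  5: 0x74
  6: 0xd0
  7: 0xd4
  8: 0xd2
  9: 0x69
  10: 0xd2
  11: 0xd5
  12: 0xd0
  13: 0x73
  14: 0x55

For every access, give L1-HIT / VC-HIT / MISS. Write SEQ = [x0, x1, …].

SEQ = [MISS, MISS, MISS, VC-HIT, VC-HIT, VC-HIT, VC-HIT, L1-HIT, L1-HIT, L1-HIT, L1-HIT, L1-HIT, L1-HIT, VC-HIT, MISS]

#0 0x75→b14/s2 MISS; vc=[]
#1 0x6b→b13/s1 MISS; vc=[]
#2 0xd2→b26/s2 MISS; vc=[14]
#3 0x74→b14/s2 VC-HIT; vc=[26]
#4 0xd2→b26/s2 VC-HIT; vc=[14]
#5 0x74→b14/s2 VC-HIT; vc=[26]
#6 0xd0→b26/s2 VC-HIT; vc=[14]
#7 0xd4→b26/s2 L1-HIT; vc=[14]
#8 0xd2→b26/s2 L1-HIT; vc=[14]
#9 0x69→b13/s1 L1-HIT; vc=[14]
#10 0xd2→b26/s2 L1-HIT; vc=[14]
#11 0xd5→b26/s2 L1-HIT; vc=[14]
#12 0xd0→b26/s2 L1-HIT; vc=[14]
#13 0x73→b14/s2 VC-HIT; vc=[26]
#14 0x55→b10/s2 MISS; vc=[26,14]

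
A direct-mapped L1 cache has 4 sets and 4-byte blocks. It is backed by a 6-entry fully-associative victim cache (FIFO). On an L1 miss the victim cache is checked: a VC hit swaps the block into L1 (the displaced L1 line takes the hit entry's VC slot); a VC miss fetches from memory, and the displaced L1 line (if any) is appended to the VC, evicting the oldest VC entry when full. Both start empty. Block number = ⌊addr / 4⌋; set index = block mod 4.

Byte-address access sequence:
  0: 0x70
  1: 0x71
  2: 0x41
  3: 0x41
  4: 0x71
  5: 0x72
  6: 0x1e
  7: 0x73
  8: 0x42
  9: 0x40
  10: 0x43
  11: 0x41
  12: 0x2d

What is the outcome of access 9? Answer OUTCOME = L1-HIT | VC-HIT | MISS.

OUTCOME = L1-HIT

#0 0x70→b28/s0 MISS; vc=[]
#1 0x71→b28/s0 L1-HIT; vc=[]
#2 0x41→b16/s0 MISS; vc=[28]
#3 0x41→b16/s0 L1-HIT; vc=[28]
#4 0x71→b28/s0 VC-HIT; vc=[16]
#5 0x72→b28/s0 L1-HIT; vc=[16]
#6 0x1e→b7/s3 MISS; vc=[16]
#7 0x73→b28/s0 L1-HIT; vc=[16]
#8 0x42→b16/s0 VC-HIT; vc=[28]
#9 0x40→b16/s0 L1-HIT; vc=[28]
#10 0x43→b16/s0 L1-HIT; vc=[28]
#11 0x41→b16/s0 L1-HIT; vc=[28]
#12 0x2d→b11/s3 MISS; vc=[28,7]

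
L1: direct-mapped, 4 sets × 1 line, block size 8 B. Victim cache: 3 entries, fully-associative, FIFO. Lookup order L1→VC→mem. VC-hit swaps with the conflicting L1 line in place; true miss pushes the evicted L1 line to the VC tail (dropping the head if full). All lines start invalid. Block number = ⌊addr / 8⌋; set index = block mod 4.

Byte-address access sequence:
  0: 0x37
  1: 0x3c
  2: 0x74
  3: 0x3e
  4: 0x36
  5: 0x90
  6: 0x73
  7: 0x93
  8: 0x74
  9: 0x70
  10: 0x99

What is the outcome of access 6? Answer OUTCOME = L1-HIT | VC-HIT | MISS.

OUTCOME = VC-HIT

#0 0x37→b6/s2 MISS; vc=[]
#1 0x3c→b7/s3 MISS; vc=[]
#2 0x74→b14/s2 MISS; vc=[6]
#3 0x3e→b7/s3 L1-HIT; vc=[6]
#4 0x36→b6/s2 VC-HIT; vc=[14]
#5 0x90→b18/s2 MISS; vc=[14,6]
#6 0x73→b14/s2 VC-HIT; vc=[18,6]
#7 0x93→b18/s2 VC-HIT; vc=[14,6]
#8 0x74→b14/s2 VC-HIT; vc=[18,6]
#9 0x70→b14/s2 L1-HIT; vc=[18,6]
#10 0x99→b19/s3 MISS; vc=[18,6,7]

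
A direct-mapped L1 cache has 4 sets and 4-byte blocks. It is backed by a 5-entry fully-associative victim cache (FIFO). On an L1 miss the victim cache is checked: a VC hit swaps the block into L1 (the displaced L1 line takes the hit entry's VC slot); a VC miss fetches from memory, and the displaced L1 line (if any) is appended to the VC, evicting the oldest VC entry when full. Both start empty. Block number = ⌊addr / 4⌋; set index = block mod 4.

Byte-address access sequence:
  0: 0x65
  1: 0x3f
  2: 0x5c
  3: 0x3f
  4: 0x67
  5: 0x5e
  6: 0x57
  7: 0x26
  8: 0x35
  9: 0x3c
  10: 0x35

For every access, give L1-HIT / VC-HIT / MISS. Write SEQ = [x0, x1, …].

#0 0x65→b25/s1 MISS; vc=[]
#1 0x3f→b15/s3 MISS; vc=[]
#2 0x5c→b23/s3 MISS; vc=[15]
#3 0x3f→b15/s3 VC-HIT; vc=[23]
#4 0x67→b25/s1 L1-HIT; vc=[23]
#5 0x5e→b23/s3 VC-HIT; vc=[15]
#6 0x57→b21/s1 MISS; vc=[15,25]
#7 0x26→b9/s1 MISS; vc=[15,25,21]
#8 0x35→b13/s1 MISS; vc=[15,25,21,9]
#9 0x3c→b15/s3 VC-HIT; vc=[23,25,21,9]
#10 0x35→b13/s1 L1-HIT; vc=[23,25,21,9]

SEQ = [MISS, MISS, MISS, VC-HIT, L1-HIT, VC-HIT, MISS, MISS, MISS, VC-HIT, L1-HIT]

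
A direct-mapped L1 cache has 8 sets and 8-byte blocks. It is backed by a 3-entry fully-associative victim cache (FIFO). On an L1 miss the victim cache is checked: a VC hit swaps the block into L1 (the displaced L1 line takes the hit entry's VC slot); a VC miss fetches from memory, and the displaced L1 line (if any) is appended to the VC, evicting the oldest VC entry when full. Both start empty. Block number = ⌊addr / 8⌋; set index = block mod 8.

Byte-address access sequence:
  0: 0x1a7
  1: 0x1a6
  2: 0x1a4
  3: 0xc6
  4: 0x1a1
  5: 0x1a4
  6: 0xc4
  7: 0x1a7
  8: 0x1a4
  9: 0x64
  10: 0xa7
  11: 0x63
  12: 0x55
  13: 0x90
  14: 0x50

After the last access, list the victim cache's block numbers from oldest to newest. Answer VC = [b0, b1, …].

#0 0x1a7→b52/s4 MISS; vc=[]
#1 0x1a6→b52/s4 L1-HIT; vc=[]
#2 0x1a4→b52/s4 L1-HIT; vc=[]
#3 0xc6→b24/s0 MISS; vc=[]
#4 0x1a1→b52/s4 L1-HIT; vc=[]
#5 0x1a4→b52/s4 L1-HIT; vc=[]
#6 0xc4→b24/s0 L1-HIT; vc=[]
#7 0x1a7→b52/s4 L1-HIT; vc=[]
#8 0x1a4→b52/s4 L1-HIT; vc=[]
#9 0x64→b12/s4 MISS; vc=[52]
#10 0xa7→b20/s4 MISS; vc=[52,12]
#11 0x63→b12/s4 VC-HIT; vc=[52,20]
#12 0x55→b10/s2 MISS; vc=[52,20]
#13 0x90→b18/s2 MISS; vc=[52,20,10]
#14 0x50→b10/s2 VC-HIT; vc=[52,20,18]

VC = [52, 20, 18]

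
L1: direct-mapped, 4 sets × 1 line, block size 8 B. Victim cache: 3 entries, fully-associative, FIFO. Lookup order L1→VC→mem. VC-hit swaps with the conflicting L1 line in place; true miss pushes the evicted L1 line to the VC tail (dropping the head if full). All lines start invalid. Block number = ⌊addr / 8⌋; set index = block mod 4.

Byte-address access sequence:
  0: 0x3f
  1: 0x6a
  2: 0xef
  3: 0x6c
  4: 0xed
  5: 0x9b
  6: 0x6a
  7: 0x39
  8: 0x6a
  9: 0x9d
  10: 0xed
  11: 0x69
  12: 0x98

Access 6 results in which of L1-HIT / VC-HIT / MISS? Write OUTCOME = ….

OUTCOME = VC-HIT

  [0] addr=0x3f blk=7 s=3: MISS | VC []
  [1] addr=0x6a blk=13 s=1: MISS | VC []
  [2] addr=0xef blk=29 s=1: MISS | VC [13]
  [3] addr=0x6c blk=13 s=1: VC-HIT | VC [29]
  [4] addr=0xed blk=29 s=1: VC-HIT | VC [13]
  [5] addr=0x9b blk=19 s=3: MISS | VC [13, 7]
  [6] addr=0x6a blk=13 s=1: VC-HIT | VC [29, 7]
  [7] addr=0x39 blk=7 s=3: VC-HIT | VC [29, 19]
  [8] addr=0x6a blk=13 s=1: L1-HIT | VC [29, 19]
  [9] addr=0x9d blk=19 s=3: VC-HIT | VC [29, 7]
  [10] addr=0xed blk=29 s=1: VC-HIT | VC [13, 7]
  [11] addr=0x69 blk=13 s=1: VC-HIT | VC [29, 7]
  [12] addr=0x98 blk=19 s=3: L1-HIT | VC [29, 7]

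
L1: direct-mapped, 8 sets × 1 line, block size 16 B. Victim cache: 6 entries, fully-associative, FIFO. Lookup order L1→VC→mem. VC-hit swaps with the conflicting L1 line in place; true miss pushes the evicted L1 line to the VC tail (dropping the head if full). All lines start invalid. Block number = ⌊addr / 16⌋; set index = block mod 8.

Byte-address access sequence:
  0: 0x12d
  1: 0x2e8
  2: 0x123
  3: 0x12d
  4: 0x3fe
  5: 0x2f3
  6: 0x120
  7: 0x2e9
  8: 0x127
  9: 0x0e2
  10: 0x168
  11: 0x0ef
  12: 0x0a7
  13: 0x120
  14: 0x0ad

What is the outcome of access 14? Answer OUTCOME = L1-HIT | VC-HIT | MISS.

#0 0x12d→b18/s2 MISS; vc=[]
#1 0x2e8→b46/s6 MISS; vc=[]
#2 0x123→b18/s2 L1-HIT; vc=[]
#3 0x12d→b18/s2 L1-HIT; vc=[]
#4 0x3fe→b63/s7 MISS; vc=[]
#5 0x2f3→b47/s7 MISS; vc=[63]
#6 0x120→b18/s2 L1-HIT; vc=[63]
#7 0x2e9→b46/s6 L1-HIT; vc=[63]
#8 0x127→b18/s2 L1-HIT; vc=[63]
#9 0xe2→b14/s6 MISS; vc=[63,46]
#10 0x168→b22/s6 MISS; vc=[63,46,14]
#11 0xef→b14/s6 VC-HIT; vc=[63,46,22]
#12 0xa7→b10/s2 MISS; vc=[63,46,22,18]
#13 0x120→b18/s2 VC-HIT; vc=[63,46,22,10]
#14 0xad→b10/s2 VC-HIT; vc=[63,46,22,18]

OUTCOME = VC-HIT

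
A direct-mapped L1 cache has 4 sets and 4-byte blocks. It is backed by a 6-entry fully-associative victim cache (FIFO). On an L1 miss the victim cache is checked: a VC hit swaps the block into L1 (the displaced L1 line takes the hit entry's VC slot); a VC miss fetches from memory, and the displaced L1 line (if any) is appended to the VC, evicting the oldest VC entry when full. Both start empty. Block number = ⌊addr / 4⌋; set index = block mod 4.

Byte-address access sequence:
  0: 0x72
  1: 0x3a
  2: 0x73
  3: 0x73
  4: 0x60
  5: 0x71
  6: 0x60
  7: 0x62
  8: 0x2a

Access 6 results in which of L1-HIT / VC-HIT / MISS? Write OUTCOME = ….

OUTCOME = VC-HIT

  [0] addr=0x72 blk=28 s=0: MISS | VC []
  [1] addr=0x3a blk=14 s=2: MISS | VC []
  [2] addr=0x73 blk=28 s=0: L1-HIT | VC []
  [3] addr=0x73 blk=28 s=0: L1-HIT | VC []
  [4] addr=0x60 blk=24 s=0: MISS | VC [28]
  [5] addr=0x71 blk=28 s=0: VC-HIT | VC [24]
  [6] addr=0x60 blk=24 s=0: VC-HIT | VC [28]
  [7] addr=0x62 blk=24 s=0: L1-HIT | VC [28]
  [8] addr=0x2a blk=10 s=2: MISS | VC [28, 14]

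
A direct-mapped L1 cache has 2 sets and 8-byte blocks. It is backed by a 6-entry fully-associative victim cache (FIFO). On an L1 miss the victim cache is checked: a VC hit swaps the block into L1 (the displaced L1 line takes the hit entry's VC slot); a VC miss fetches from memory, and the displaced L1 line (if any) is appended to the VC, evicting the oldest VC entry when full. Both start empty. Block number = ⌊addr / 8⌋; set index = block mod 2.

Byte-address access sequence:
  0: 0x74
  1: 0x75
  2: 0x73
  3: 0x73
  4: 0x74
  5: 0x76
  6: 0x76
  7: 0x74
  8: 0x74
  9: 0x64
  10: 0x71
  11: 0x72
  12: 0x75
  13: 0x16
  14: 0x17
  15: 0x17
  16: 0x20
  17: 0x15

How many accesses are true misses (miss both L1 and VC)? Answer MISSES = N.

#0 0x74→b14/s0 MISS; vc=[]
#1 0x75→b14/s0 L1-HIT; vc=[]
#2 0x73→b14/s0 L1-HIT; vc=[]
#3 0x73→b14/s0 L1-HIT; vc=[]
#4 0x74→b14/s0 L1-HIT; vc=[]
#5 0x76→b14/s0 L1-HIT; vc=[]
#6 0x76→b14/s0 L1-HIT; vc=[]
#7 0x74→b14/s0 L1-HIT; vc=[]
#8 0x74→b14/s0 L1-HIT; vc=[]
#9 0x64→b12/s0 MISS; vc=[14]
#10 0x71→b14/s0 VC-HIT; vc=[12]
#11 0x72→b14/s0 L1-HIT; vc=[12]
#12 0x75→b14/s0 L1-HIT; vc=[12]
#13 0x16→b2/s0 MISS; vc=[12,14]
#14 0x17→b2/s0 L1-HIT; vc=[12,14]
#15 0x17→b2/s0 L1-HIT; vc=[12,14]
#16 0x20→b4/s0 MISS; vc=[12,14,2]
#17 0x15→b2/s0 VC-HIT; vc=[12,14,4]

MISSES = 4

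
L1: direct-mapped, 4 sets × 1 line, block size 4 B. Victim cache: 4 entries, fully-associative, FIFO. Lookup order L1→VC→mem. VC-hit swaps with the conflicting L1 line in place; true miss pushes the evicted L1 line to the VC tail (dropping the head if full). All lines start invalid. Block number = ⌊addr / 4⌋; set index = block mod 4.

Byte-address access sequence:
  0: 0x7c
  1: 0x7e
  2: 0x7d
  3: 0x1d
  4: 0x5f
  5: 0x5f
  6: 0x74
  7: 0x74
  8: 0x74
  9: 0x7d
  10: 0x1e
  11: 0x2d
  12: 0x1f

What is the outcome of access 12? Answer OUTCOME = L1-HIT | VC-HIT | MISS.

  [0] addr=0x7c blk=31 s=3: MISS | VC []
  [1] addr=0x7e blk=31 s=3: L1-HIT | VC []
  [2] addr=0x7d blk=31 s=3: L1-HIT | VC []
  [3] addr=0x1d blk=7 s=3: MISS | VC [31]
  [4] addr=0x5f blk=23 s=3: MISS | VC [31, 7]
  [5] addr=0x5f blk=23 s=3: L1-HIT | VC [31, 7]
  [6] addr=0x74 blk=29 s=1: MISS | VC [31, 7]
  [7] addr=0x74 blk=29 s=1: L1-HIT | VC [31, 7]
  [8] addr=0x74 blk=29 s=1: L1-HIT | VC [31, 7]
  [9] addr=0x7d blk=31 s=3: VC-HIT | VC [23, 7]
  [10] addr=0x1e blk=7 s=3: VC-HIT | VC [23, 31]
  [11] addr=0x2d blk=11 s=3: MISS | VC [23, 31, 7]
  [12] addr=0x1f blk=7 s=3: VC-HIT | VC [23, 31, 11]

OUTCOME = VC-HIT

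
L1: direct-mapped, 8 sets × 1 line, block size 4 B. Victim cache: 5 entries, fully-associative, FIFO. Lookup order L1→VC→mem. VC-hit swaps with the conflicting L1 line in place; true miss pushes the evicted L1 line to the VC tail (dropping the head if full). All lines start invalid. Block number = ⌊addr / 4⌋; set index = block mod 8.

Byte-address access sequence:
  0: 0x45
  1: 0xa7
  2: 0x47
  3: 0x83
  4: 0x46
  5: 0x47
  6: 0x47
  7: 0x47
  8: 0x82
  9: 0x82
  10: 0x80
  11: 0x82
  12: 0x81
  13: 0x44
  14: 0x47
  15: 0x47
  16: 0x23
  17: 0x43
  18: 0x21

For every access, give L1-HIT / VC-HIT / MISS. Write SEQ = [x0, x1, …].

0: 0x45 (blk 17, set 1) → MISS  vc=[]
1: 0xa7 (blk 41, set 1) → MISS  vc=[17]
2: 0x47 (blk 17, set 1) → VC-HIT  vc=[41]
3: 0x83 (blk 32, set 0) → MISS  vc=[41]
4: 0x46 (blk 17, set 1) → L1-HIT  vc=[41]
5: 0x47 (blk 17, set 1) → L1-HIT  vc=[41]
6: 0x47 (blk 17, set 1) → L1-HIT  vc=[41]
7: 0x47 (blk 17, set 1) → L1-HIT  vc=[41]
8: 0x82 (blk 32, set 0) → L1-HIT  vc=[41]
9: 0x82 (blk 32, set 0) → L1-HIT  vc=[41]
10: 0x80 (blk 32, set 0) → L1-HIT  vc=[41]
11: 0x82 (blk 32, set 0) → L1-HIT  vc=[41]
12: 0x81 (blk 32, set 0) → L1-HIT  vc=[41]
13: 0x44 (blk 17, set 1) → L1-HIT  vc=[41]
14: 0x47 (blk 17, set 1) → L1-HIT  vc=[41]
15: 0x47 (blk 17, set 1) → L1-HIT  vc=[41]
16: 0x23 (blk 8, set 0) → MISS  vc=[41, 32]
17: 0x43 (blk 16, set 0) → MISS  vc=[41, 32, 8]
18: 0x21 (blk 8, set 0) → VC-HIT  vc=[41, 32, 16]

SEQ = [MISS, MISS, VC-HIT, MISS, L1-HIT, L1-HIT, L1-HIT, L1-HIT, L1-HIT, L1-HIT, L1-HIT, L1-HIT, L1-HIT, L1-HIT, L1-HIT, L1-HIT, MISS, MISS, VC-HIT]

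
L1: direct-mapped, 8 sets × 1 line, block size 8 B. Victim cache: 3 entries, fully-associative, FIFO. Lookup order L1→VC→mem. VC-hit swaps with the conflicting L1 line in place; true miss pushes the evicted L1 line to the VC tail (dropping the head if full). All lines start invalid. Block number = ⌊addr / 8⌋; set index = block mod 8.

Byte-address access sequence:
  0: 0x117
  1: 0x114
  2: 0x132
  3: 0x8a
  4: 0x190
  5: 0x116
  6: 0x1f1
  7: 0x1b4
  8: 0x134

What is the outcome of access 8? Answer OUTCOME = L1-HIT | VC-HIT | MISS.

0: 0x117 (blk 34, set 2) → MISS  vc=[]
1: 0x114 (blk 34, set 2) → L1-HIT  vc=[]
2: 0x132 (blk 38, set 6) → MISS  vc=[]
3: 0x8a (blk 17, set 1) → MISS  vc=[]
4: 0x190 (blk 50, set 2) → MISS  vc=[34]
5: 0x116 (blk 34, set 2) → VC-HIT  vc=[50]
6: 0x1f1 (blk 62, set 6) → MISS  vc=[50, 38]
7: 0x1b4 (blk 54, set 6) → MISS  vc=[50, 38, 62]
8: 0x134 (blk 38, set 6) → VC-HIT  vc=[50, 54, 62]

OUTCOME = VC-HIT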